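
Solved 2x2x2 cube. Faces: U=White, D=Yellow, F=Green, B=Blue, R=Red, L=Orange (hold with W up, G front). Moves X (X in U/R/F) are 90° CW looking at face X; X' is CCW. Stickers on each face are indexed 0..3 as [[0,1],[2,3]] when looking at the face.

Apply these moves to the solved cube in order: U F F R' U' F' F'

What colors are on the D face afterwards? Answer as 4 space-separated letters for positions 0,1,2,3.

After move 1 (U): U=WWWW F=RRGG R=BBRR B=OOBB L=GGOO
After move 2 (F): F=GRGR U=WWOG R=WBWR D=RBYY L=GYOY
After move 3 (F): F=GGRR U=WWYY R=OBGR D=WWYY L=GROB
After move 4 (R'): R=BROG U=WBYO F=GWRY D=WGYR B=YOWB
After move 5 (U'): U=BOWY F=GRRY R=GWOG B=BRWB L=YOOB
After move 6 (F'): F=RYGR U=BOGO R=GWWG D=OBYR L=YYOW
After move 7 (F'): F=YRRG U=BOGW R=BWOG D=YWYR L=YOOG
Query: D face = YWYR

Answer: Y W Y R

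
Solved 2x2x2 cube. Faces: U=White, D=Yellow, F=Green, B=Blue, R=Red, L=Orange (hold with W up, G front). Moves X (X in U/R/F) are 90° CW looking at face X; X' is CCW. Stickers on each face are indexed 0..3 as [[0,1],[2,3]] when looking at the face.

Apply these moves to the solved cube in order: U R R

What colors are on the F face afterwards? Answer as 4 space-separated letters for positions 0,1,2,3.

Answer: R B G O

Derivation:
After move 1 (U): U=WWWW F=RRGG R=BBRR B=OOBB L=GGOO
After move 2 (R): R=RBRB U=WRWG F=RYGY D=YBYO B=WOWB
After move 3 (R): R=RRBB U=WYWY F=RBGO D=YWYW B=GORB
Query: F face = RBGO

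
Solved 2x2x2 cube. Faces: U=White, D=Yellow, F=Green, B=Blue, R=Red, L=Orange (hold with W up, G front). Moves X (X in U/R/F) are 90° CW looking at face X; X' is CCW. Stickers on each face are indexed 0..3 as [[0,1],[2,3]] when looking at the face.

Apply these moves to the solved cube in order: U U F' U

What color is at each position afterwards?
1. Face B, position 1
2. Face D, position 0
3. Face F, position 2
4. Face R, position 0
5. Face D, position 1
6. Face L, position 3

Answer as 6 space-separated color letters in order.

After move 1 (U): U=WWWW F=RRGG R=BBRR B=OOBB L=GGOO
After move 2 (U): U=WWWW F=BBGG R=OORR B=GGBB L=RROO
After move 3 (F'): F=BGBG U=WWOR R=YOYR D=ROYY L=RWOW
After move 4 (U): U=OWRW F=YOBG R=GGYR B=RWBB L=BGOW
Query 1: B[1] = W
Query 2: D[0] = R
Query 3: F[2] = B
Query 4: R[0] = G
Query 5: D[1] = O
Query 6: L[3] = W

Answer: W R B G O W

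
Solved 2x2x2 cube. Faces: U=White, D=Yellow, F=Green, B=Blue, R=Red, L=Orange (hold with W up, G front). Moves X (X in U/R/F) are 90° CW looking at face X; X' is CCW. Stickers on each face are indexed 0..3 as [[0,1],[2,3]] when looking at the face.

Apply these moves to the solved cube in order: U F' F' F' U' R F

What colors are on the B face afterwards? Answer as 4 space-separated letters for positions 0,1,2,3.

Answer: O B G B

Derivation:
After move 1 (U): U=WWWW F=RRGG R=BBRR B=OOBB L=GGOO
After move 2 (F'): F=RGRG U=WWBR R=YBYR D=GOYY L=GWOW
After move 3 (F'): F=GGRR U=WWYY R=OBGR D=WWYY L=GROB
After move 4 (F'): F=GRGR U=WWOG R=WBWR D=RBYY L=GYOY
After move 5 (U'): U=WGWO F=GYGR R=GRWR B=WBBB L=OOOY
After move 6 (R): R=WGRR U=WYWR F=GBGY D=RBYW B=OBGB
After move 7 (F): F=GGYB U=WYYO R=WGRR D=RWYW L=OROB
Query: B face = OBGB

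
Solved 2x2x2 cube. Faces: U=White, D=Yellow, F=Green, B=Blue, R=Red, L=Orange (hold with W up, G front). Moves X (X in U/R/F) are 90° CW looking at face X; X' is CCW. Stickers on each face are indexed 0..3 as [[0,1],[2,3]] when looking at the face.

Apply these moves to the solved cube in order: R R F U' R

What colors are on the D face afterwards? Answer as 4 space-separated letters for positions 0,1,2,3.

After move 1 (R): R=RRRR U=WGWG F=GYGY D=YBYB B=WBWB
After move 2 (R): R=RRRR U=WYWY F=GBGB D=YWYW B=GBGB
After move 3 (F): F=GGBB U=WYOO R=WRYR D=RRYW L=OYOW
After move 4 (U'): U=YOWO F=OYBB R=GGYR B=WRGB L=GBOW
After move 5 (R): R=YGRG U=YYWB F=ORBW D=RGYW B=OROB
Query: D face = RGYW

Answer: R G Y W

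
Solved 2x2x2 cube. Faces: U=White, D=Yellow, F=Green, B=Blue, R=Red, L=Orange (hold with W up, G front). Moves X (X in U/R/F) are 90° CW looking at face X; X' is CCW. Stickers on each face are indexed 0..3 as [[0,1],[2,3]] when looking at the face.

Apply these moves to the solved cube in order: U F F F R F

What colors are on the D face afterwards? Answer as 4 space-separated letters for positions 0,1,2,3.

After move 1 (U): U=WWWW F=RRGG R=BBRR B=OOBB L=GGOO
After move 2 (F): F=GRGR U=WWOG R=WBWR D=RBYY L=GYOY
After move 3 (F): F=GGRR U=WWYY R=OBGR D=WWYY L=GROB
After move 4 (F): F=RGRG U=WWBR R=YBYR D=GOYY L=GWOW
After move 5 (R): R=YYRB U=WGBG F=RORY D=GBYO B=ROWB
After move 6 (F): F=RRYO U=WGWW R=BYGB D=RYYO L=GGOB
Query: D face = RYYO

Answer: R Y Y O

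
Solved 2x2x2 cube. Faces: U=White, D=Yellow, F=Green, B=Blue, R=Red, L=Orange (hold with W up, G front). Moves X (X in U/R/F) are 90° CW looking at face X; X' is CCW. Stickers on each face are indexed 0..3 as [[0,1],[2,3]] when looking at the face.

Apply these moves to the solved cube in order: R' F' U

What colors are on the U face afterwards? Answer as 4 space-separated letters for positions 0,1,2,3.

After move 1 (R'): R=RRRR U=WBWB F=GWGW D=YGYG B=YBYB
After move 2 (F'): F=WWGG U=WBRR R=GRYR D=OOYG L=OBOW
After move 3 (U): U=RWRB F=GRGG R=YBYR B=OBYB L=WWOW
Query: U face = RWRB

Answer: R W R B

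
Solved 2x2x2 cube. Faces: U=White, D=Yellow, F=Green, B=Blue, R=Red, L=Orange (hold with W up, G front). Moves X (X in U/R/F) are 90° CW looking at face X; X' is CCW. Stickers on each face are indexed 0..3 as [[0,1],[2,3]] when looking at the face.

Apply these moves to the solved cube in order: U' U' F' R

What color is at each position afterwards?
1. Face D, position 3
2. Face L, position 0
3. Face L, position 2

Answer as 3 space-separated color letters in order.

After move 1 (U'): U=WWWW F=OOGG R=GGRR B=RRBB L=BBOO
After move 2 (U'): U=WWWW F=BBGG R=OORR B=GGBB L=RROO
After move 3 (F'): F=BGBG U=WWOR R=YOYR D=ROYY L=RWOW
After move 4 (R): R=YYRO U=WGOG F=BOBY D=RBYG B=RGWB
Query 1: D[3] = G
Query 2: L[0] = R
Query 3: L[2] = O

Answer: G R O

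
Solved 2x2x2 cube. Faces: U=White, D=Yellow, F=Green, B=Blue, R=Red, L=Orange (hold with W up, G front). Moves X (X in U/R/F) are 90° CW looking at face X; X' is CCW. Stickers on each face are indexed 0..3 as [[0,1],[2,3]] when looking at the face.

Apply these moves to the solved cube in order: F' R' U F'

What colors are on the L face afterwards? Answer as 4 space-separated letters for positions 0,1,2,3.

After move 1 (F'): F=GGGG U=WWRR R=YRYR D=OOYY L=OWOW
After move 2 (R'): R=RRYY U=WBRB F=GWGR D=OGYG B=YBOB
After move 3 (U): U=RWBB F=RRGR R=YBYY B=OWOB L=GWOW
After move 4 (F'): F=RRRG U=RWYY R=GBOY D=WWYG L=GBOB
Query: L face = GBOB

Answer: G B O B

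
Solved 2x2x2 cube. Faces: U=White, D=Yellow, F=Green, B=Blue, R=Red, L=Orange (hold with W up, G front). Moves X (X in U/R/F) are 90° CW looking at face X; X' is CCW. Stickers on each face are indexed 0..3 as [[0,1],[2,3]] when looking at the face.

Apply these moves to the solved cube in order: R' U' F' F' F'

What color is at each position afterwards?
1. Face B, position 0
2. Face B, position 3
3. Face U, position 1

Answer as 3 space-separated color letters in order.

Answer: R B B

Derivation:
After move 1 (R'): R=RRRR U=WBWB F=GWGW D=YGYG B=YBYB
After move 2 (U'): U=BBWW F=OOGW R=GWRR B=RRYB L=YBOO
After move 3 (F'): F=OWOG U=BBGR R=GWYR D=BOYG L=YWOW
After move 4 (F'): F=WGOO U=BBGY R=OWBR D=WWYG L=YROG
After move 5 (F'): F=GOWO U=BBOB R=WWWR D=RGYG L=YYOG
Query 1: B[0] = R
Query 2: B[3] = B
Query 3: U[1] = B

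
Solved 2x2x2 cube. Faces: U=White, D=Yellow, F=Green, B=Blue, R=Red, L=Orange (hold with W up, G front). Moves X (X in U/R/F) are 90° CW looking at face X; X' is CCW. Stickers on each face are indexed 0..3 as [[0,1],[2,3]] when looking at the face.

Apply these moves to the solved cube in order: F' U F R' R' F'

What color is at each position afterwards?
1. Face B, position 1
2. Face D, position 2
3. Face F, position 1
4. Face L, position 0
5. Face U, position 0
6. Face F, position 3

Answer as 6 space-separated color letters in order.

After move 1 (F'): F=GGGG U=WWRR R=YRYR D=OOYY L=OWOW
After move 2 (U): U=RWRW F=YRGG R=BBYR B=OWBB L=GGOW
After move 3 (F): F=GYGR U=RWWG R=RBWR D=YBYY L=GOOO
After move 4 (R'): R=BRRW U=RBWO F=GWGG D=YYYR B=YWBB
After move 5 (R'): R=RWBR U=RBWY F=GBGO D=YWYG B=RWYB
After move 6 (F'): F=BOGG U=RBRB R=WWYR D=OOYG L=GYOW
Query 1: B[1] = W
Query 2: D[2] = Y
Query 3: F[1] = O
Query 4: L[0] = G
Query 5: U[0] = R
Query 6: F[3] = G

Answer: W Y O G R G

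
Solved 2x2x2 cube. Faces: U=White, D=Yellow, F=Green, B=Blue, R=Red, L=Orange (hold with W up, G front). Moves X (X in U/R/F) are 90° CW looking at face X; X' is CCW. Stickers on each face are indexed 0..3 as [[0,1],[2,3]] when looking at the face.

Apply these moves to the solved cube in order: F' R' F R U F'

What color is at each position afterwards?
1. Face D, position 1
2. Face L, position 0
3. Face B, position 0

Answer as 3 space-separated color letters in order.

After move 1 (F'): F=GGGG U=WWRR R=YRYR D=OOYY L=OWOW
After move 2 (R'): R=RRYY U=WBRB F=GWGR D=OGYG B=YBOB
After move 3 (F): F=GGRW U=WBWW R=RRBY D=YRYG L=OOOG
After move 4 (R): R=BRYR U=WGWW F=GRRG D=YOYY B=WBBB
After move 5 (U): U=WWWG F=BRRG R=WBYR B=OOBB L=GROG
After move 6 (F'): F=RGBR U=WWWY R=OBYR D=RGYY L=GGOW
Query 1: D[1] = G
Query 2: L[0] = G
Query 3: B[0] = O

Answer: G G O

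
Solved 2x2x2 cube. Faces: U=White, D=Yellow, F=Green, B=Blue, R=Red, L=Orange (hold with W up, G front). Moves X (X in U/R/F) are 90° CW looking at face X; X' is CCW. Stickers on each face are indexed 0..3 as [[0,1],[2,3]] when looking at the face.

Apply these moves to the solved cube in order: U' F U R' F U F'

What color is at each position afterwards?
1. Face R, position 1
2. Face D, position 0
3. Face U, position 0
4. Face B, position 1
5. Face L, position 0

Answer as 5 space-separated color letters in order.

Answer: Y W Y R G

Derivation:
After move 1 (U'): U=WWWW F=OOGG R=GGRR B=RRBB L=BBOO
After move 2 (F): F=GOGO U=WWOB R=WGWR D=RGYY L=BYOY
After move 3 (U): U=OWBW F=WGGO R=RRWR B=BYBB L=GOOY
After move 4 (R'): R=RRRW U=OBBB F=WWGW D=RGYO B=YYGB
After move 5 (F): F=GWWW U=OBYO R=BRBW D=RRYO L=GROG
After move 6 (U): U=YOOB F=BRWW R=YYBW B=GRGB L=GWOG
After move 7 (F'): F=RWBW U=YOYB R=RYRW D=WGYO L=GBOO
Query 1: R[1] = Y
Query 2: D[0] = W
Query 3: U[0] = Y
Query 4: B[1] = R
Query 5: L[0] = G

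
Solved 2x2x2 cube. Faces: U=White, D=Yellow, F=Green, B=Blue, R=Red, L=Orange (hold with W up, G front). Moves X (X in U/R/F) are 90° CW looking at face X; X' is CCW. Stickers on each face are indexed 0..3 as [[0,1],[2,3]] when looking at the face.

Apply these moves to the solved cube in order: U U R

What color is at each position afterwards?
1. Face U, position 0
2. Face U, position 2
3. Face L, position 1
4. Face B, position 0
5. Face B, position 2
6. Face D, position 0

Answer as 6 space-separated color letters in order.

After move 1 (U): U=WWWW F=RRGG R=BBRR B=OOBB L=GGOO
After move 2 (U): U=WWWW F=BBGG R=OORR B=GGBB L=RROO
After move 3 (R): R=RORO U=WBWG F=BYGY D=YBYG B=WGWB
Query 1: U[0] = W
Query 2: U[2] = W
Query 3: L[1] = R
Query 4: B[0] = W
Query 5: B[2] = W
Query 6: D[0] = Y

Answer: W W R W W Y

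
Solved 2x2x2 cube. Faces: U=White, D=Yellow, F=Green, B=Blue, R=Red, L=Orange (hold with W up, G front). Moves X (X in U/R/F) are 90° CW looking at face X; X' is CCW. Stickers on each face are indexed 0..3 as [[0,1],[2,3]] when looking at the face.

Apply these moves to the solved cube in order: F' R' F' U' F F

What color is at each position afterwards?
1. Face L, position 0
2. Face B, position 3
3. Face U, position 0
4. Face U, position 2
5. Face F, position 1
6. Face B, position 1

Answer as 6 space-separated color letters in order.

After move 1 (F'): F=GGGG U=WWRR R=YRYR D=OOYY L=OWOW
After move 2 (R'): R=RRYY U=WBRB F=GWGR D=OGYG B=YBOB
After move 3 (F'): F=WRGG U=WBRY R=GROY D=WWYG L=OBOR
After move 4 (U'): U=BYWR F=OBGG R=WROY B=GROB L=YBOR
After move 5 (F): F=GOGB U=BYRB R=WRRY D=OWYG L=YWOW
After move 6 (F): F=GGBO U=BYWW R=RRBY D=RWYG L=YOOW
Query 1: L[0] = Y
Query 2: B[3] = B
Query 3: U[0] = B
Query 4: U[2] = W
Query 5: F[1] = G
Query 6: B[1] = R

Answer: Y B B W G R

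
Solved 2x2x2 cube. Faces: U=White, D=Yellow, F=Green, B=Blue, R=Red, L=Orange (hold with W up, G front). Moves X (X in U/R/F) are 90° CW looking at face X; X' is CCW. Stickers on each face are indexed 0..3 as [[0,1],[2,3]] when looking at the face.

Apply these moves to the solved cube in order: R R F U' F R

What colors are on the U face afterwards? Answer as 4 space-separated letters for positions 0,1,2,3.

After move 1 (R): R=RRRR U=WGWG F=GYGY D=YBYB B=WBWB
After move 2 (R): R=RRRR U=WYWY F=GBGB D=YWYW B=GBGB
After move 3 (F): F=GGBB U=WYOO R=WRYR D=RRYW L=OYOW
After move 4 (U'): U=YOWO F=OYBB R=GGYR B=WRGB L=GBOW
After move 5 (F): F=BOBY U=YOWB R=WGOR D=YGYW L=GROR
After move 6 (R): R=OWRG U=YOWY F=BGBW D=YGYW B=BROB
Query: U face = YOWY

Answer: Y O W Y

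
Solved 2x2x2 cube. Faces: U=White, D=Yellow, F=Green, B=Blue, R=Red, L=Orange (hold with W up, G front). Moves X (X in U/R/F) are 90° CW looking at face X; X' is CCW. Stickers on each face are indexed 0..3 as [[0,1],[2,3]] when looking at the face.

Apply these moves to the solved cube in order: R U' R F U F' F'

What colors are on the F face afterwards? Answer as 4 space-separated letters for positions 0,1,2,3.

After move 1 (R): R=RRRR U=WGWG F=GYGY D=YBYB B=WBWB
After move 2 (U'): U=GGWW F=OOGY R=GYRR B=RRWB L=WBOO
After move 3 (R): R=RGRY U=GOWY F=OBGB D=YWYR B=WRGB
After move 4 (F): F=GOBB U=GOOB R=WGYY D=RRYR L=WYOW
After move 5 (U): U=OGBO F=WGBB R=WRYY B=WYGB L=GOOW
After move 6 (F'): F=GBWB U=OGWY R=RRRY D=OWYR L=GOOB
After move 7 (F'): F=BBGW U=OGRR R=WROY D=OBYR L=GYOW
Query: F face = BBGW

Answer: B B G W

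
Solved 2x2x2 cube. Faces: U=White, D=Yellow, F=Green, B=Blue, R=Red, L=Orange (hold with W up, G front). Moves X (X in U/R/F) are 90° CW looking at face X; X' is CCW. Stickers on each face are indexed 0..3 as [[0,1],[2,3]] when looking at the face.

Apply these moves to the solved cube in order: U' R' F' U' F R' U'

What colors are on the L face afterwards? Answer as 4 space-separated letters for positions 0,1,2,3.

Answer: G R O O

Derivation:
After move 1 (U'): U=WWWW F=OOGG R=GGRR B=RRBB L=BBOO
After move 2 (R'): R=GRGR U=WBWR F=OWGW D=YOYG B=YRYB
After move 3 (F'): F=WWOG U=WBGG R=ORYR D=BOYG L=BROW
After move 4 (U'): U=BGWG F=BROG R=WWYR B=ORYB L=YROW
After move 5 (F): F=OBGR U=BGWR R=WWGR D=YWYG L=YBOO
After move 6 (R'): R=WRWG U=BYWO F=OGGR D=YBYR B=GRWB
After move 7 (U'): U=YOBW F=YBGR R=OGWG B=WRWB L=GROO
Query: L face = GROO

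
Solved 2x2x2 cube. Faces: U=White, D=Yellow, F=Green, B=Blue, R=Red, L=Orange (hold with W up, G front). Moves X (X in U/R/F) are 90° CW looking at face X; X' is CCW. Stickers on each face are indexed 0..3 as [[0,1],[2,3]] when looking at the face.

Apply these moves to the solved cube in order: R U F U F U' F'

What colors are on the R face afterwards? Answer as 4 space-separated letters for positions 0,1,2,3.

After move 1 (R): R=RRRR U=WGWG F=GYGY D=YBYB B=WBWB
After move 2 (U): U=WWGG F=RRGY R=WBRR B=OOWB L=GYOO
After move 3 (F): F=GRYR U=WWOY R=GBGR D=RWYB L=GYOB
After move 4 (U): U=OWYW F=GBYR R=OOGR B=GYWB L=GROB
After move 5 (F): F=YGRB U=OWBR R=YOWR D=GOYB L=GROW
After move 6 (U'): U=WROB F=GRRB R=YGWR B=YOWB L=GYOW
After move 7 (F'): F=RBGR U=WRYW R=OGGR D=YWYB L=GBOO
Query: R face = OGGR

Answer: O G G R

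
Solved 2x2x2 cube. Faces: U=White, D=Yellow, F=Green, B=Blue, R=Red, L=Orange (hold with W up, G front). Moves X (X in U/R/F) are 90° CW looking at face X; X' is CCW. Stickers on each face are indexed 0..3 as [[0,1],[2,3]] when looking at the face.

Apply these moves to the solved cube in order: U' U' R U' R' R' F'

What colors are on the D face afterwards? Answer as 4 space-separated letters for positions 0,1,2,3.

After move 1 (U'): U=WWWW F=OOGG R=GGRR B=RRBB L=BBOO
After move 2 (U'): U=WWWW F=BBGG R=OORR B=GGBB L=RROO
After move 3 (R): R=RORO U=WBWG F=BYGY D=YBYG B=WGWB
After move 4 (U'): U=BGWW F=RRGY R=BYRO B=ROWB L=WGOO
After move 5 (R'): R=YOBR U=BWWR F=RGGW D=YRYY B=GOBB
After move 6 (R'): R=ORYB U=BBWG F=RWGR D=YGYW B=YORB
After move 7 (F'): F=WRRG U=BBOY R=GRYB D=GOYW L=WGOW
Query: D face = GOYW

Answer: G O Y W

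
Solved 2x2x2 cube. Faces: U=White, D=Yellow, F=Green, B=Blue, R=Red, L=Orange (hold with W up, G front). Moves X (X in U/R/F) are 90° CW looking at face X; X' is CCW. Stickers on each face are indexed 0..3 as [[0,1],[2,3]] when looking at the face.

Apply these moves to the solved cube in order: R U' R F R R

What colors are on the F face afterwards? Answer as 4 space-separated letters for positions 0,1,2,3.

After move 1 (R): R=RRRR U=WGWG F=GYGY D=YBYB B=WBWB
After move 2 (U'): U=GGWW F=OOGY R=GYRR B=RRWB L=WBOO
After move 3 (R): R=RGRY U=GOWY F=OBGB D=YWYR B=WRGB
After move 4 (F): F=GOBB U=GOOB R=WGYY D=RRYR L=WYOW
After move 5 (R): R=YWYG U=GOOB F=GRBR D=RGYW B=BROB
After move 6 (R): R=YYGW U=GROR F=GGBW D=ROYB B=BROB
Query: F face = GGBW

Answer: G G B W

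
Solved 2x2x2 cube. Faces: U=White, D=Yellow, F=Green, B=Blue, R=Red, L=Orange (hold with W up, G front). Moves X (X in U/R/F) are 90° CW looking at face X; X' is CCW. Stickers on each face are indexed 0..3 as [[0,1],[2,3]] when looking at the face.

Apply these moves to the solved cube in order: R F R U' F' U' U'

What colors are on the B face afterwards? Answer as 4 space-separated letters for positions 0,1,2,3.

After move 1 (R): R=RRRR U=WGWG F=GYGY D=YBYB B=WBWB
After move 2 (F): F=GGYY U=WGOO R=WRGR D=RRYB L=OYOB
After move 3 (R): R=GWRR U=WGOY F=GRYB D=RWYW B=OBGB
After move 4 (U'): U=GYWO F=OYYB R=GRRR B=GWGB L=OBOB
After move 5 (F'): F=YBOY U=GYGR R=WRRR D=BBYW L=OOOW
After move 6 (U'): U=YRGG F=OOOY R=YBRR B=WRGB L=GWOW
After move 7 (U'): U=RGYG F=GWOY R=OORR B=YBGB L=WROW
Query: B face = YBGB

Answer: Y B G B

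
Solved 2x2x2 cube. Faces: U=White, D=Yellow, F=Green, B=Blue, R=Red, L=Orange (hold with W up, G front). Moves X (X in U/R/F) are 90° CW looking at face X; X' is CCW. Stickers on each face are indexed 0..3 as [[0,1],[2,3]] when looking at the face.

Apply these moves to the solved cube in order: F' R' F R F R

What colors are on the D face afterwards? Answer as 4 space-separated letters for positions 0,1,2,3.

Answer: Y B Y W

Derivation:
After move 1 (F'): F=GGGG U=WWRR R=YRYR D=OOYY L=OWOW
After move 2 (R'): R=RRYY U=WBRB F=GWGR D=OGYG B=YBOB
After move 3 (F): F=GGRW U=WBWW R=RRBY D=YRYG L=OOOG
After move 4 (R): R=BRYR U=WGWW F=GRRG D=YOYY B=WBBB
After move 5 (F): F=RGGR U=WGGO R=WRWR D=YBYY L=OYOO
After move 6 (R): R=WWRR U=WGGR F=RBGY D=YBYW B=OBGB
Query: D face = YBYW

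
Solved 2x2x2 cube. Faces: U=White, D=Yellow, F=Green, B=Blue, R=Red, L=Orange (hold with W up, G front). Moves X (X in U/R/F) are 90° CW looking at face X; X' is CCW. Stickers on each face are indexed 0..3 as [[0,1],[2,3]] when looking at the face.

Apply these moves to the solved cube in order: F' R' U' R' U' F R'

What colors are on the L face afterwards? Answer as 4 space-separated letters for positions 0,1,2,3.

Answer: G O O W

Derivation:
After move 1 (F'): F=GGGG U=WWRR R=YRYR D=OOYY L=OWOW
After move 2 (R'): R=RRYY U=WBRB F=GWGR D=OGYG B=YBOB
After move 3 (U'): U=BBWR F=OWGR R=GWYY B=RROB L=YBOW
After move 4 (R'): R=WYGY U=BOWR F=OBGR D=OWYR B=GRGB
After move 5 (U'): U=ORBW F=YBGR R=OBGY B=WYGB L=GROW
After move 6 (F): F=GYRB U=ORWR R=BBWY D=GOYR L=GOOW
After move 7 (R'): R=BYBW U=OGWW F=GRRR D=GYYB B=RYOB
Query: L face = GOOW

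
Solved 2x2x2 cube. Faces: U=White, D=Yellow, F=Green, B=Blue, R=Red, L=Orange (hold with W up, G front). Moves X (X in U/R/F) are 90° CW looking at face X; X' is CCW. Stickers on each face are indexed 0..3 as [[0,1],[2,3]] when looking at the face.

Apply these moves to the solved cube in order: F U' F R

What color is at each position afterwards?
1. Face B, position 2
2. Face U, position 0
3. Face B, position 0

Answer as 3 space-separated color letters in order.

Answer: O W B

Derivation:
After move 1 (F): F=GGGG U=WWOO R=WRWR D=RRYY L=OYOY
After move 2 (U'): U=WOWO F=OYGG R=GGWR B=WRBB L=BBOY
After move 3 (F): F=GOGY U=WOYB R=WGOR D=WGYY L=BROR
After move 4 (R): R=OWRG U=WOYY F=GGGY D=WBYW B=BROB
Query 1: B[2] = O
Query 2: U[0] = W
Query 3: B[0] = B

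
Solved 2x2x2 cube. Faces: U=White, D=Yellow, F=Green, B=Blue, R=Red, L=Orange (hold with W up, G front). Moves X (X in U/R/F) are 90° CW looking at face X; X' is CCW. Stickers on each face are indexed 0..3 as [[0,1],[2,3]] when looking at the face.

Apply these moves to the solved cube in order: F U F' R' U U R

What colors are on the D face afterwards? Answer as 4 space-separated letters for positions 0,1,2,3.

Answer: G Y Y R

Derivation:
After move 1 (F): F=GGGG U=WWOO R=WRWR D=RRYY L=OYOY
After move 2 (U): U=OWOW F=WRGG R=BBWR B=OYBB L=GGOY
After move 3 (F'): F=RGWG U=OWBW R=RBRR D=GYYY L=GWOO
After move 4 (R'): R=BRRR U=OBBO F=RWWW D=GGYG B=YYYB
After move 5 (U): U=BOOB F=BRWW R=YYRR B=GWYB L=RWOO
After move 6 (U): U=OBBO F=YYWW R=GWRR B=RWYB L=BROO
After move 7 (R): R=RGRW U=OYBW F=YGWG D=GYYR B=OWBB
Query: D face = GYYR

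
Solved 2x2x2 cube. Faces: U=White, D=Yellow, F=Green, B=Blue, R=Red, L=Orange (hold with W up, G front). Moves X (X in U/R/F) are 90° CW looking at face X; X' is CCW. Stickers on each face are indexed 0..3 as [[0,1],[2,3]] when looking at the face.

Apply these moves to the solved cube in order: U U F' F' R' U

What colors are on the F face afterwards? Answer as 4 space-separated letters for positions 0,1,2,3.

Answer: O R B Y

Derivation:
After move 1 (U): U=WWWW F=RRGG R=BBRR B=OOBB L=GGOO
After move 2 (U): U=WWWW F=BBGG R=OORR B=GGBB L=RROO
After move 3 (F'): F=BGBG U=WWOR R=YOYR D=ROYY L=RWOW
After move 4 (F'): F=GGBB U=WWYY R=OORR D=WWYY L=RROO
After move 5 (R'): R=OROR U=WBYG F=GWBY D=WGYB B=YGWB
After move 6 (U): U=YWGB F=ORBY R=YGOR B=RRWB L=GWOO
Query: F face = ORBY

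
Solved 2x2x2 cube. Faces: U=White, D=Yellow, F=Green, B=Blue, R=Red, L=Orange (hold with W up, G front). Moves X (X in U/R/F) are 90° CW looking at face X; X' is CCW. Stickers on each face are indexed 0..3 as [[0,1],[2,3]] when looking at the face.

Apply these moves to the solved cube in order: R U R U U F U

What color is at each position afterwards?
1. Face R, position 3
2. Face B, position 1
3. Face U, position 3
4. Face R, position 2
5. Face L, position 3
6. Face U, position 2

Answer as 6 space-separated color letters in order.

After move 1 (R): R=RRRR U=WGWG F=GYGY D=YBYB B=WBWB
After move 2 (U): U=WWGG F=RRGY R=WBRR B=OOWB L=GYOO
After move 3 (R): R=RWRB U=WRGY F=RBGB D=YWYO B=GOWB
After move 4 (U): U=GWYR F=RWGB R=GORB B=GYWB L=RBOO
After move 5 (U): U=YGRW F=GOGB R=GYRB B=RBWB L=RWOO
After move 6 (F): F=GGBO U=YGOW R=RYWB D=RGYO L=RYOW
After move 7 (U): U=OYWG F=RYBO R=RBWB B=RYWB L=GGOW
Query 1: R[3] = B
Query 2: B[1] = Y
Query 3: U[3] = G
Query 4: R[2] = W
Query 5: L[3] = W
Query 6: U[2] = W

Answer: B Y G W W W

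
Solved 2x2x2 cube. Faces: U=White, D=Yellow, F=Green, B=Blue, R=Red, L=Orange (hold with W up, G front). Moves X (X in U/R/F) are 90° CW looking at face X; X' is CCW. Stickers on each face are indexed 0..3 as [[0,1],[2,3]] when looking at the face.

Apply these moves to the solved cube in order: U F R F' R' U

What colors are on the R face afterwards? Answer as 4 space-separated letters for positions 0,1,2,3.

Answer: O O B R

Derivation:
After move 1 (U): U=WWWW F=RRGG R=BBRR B=OOBB L=GGOO
After move 2 (F): F=GRGR U=WWOG R=WBWR D=RBYY L=GYOY
After move 3 (R): R=WWRB U=WROR F=GBGY D=RBYO B=GOWB
After move 4 (F'): F=BYGG U=WRWR R=BWRB D=YYYO L=GROO
After move 5 (R'): R=WBBR U=WWWG F=BRGR D=YYYG B=OOYB
After move 6 (U): U=WWGW F=WBGR R=OOBR B=GRYB L=BROO
Query: R face = OOBR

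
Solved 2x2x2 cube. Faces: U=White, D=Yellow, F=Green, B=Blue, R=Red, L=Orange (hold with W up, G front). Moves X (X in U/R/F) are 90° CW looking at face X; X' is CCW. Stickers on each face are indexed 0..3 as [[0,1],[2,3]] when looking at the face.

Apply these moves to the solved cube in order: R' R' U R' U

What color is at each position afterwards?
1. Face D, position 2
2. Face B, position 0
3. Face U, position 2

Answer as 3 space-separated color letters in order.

After move 1 (R'): R=RRRR U=WBWB F=GWGW D=YGYG B=YBYB
After move 2 (R'): R=RRRR U=WYWY F=GBGB D=YWYW B=GBGB
After move 3 (U): U=WWYY F=RRGB R=GBRR B=OOGB L=GBOO
After move 4 (R'): R=BRGR U=WGYO F=RWGY D=YRYB B=WOWB
After move 5 (U): U=YWOG F=BRGY R=WOGR B=GBWB L=RWOO
Query 1: D[2] = Y
Query 2: B[0] = G
Query 3: U[2] = O

Answer: Y G O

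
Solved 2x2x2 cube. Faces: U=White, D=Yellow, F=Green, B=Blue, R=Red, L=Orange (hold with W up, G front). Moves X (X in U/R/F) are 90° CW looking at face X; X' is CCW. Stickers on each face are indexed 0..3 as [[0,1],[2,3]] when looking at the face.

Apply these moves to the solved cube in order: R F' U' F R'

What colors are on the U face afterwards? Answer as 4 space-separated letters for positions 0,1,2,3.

After move 1 (R): R=RRRR U=WGWG F=GYGY D=YBYB B=WBWB
After move 2 (F'): F=YYGG U=WGRR R=BRYR D=OOYB L=OGOW
After move 3 (U'): U=GRWR F=OGGG R=YYYR B=BRWB L=WBOW
After move 4 (F): F=GOGG U=GRWB R=WYRR D=YYYB L=WOOO
After move 5 (R'): R=YRWR U=GWWB F=GRGB D=YOYG B=BRYB
Query: U face = GWWB

Answer: G W W B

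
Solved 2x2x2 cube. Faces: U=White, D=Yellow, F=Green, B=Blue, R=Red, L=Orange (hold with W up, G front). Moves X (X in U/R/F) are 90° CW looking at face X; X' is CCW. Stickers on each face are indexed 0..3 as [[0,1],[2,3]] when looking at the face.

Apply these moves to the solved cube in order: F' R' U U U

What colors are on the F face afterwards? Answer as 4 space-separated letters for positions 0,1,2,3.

After move 1 (F'): F=GGGG U=WWRR R=YRYR D=OOYY L=OWOW
After move 2 (R'): R=RRYY U=WBRB F=GWGR D=OGYG B=YBOB
After move 3 (U): U=RWBB F=RRGR R=YBYY B=OWOB L=GWOW
After move 4 (U): U=BRBW F=YBGR R=OWYY B=GWOB L=RROW
After move 5 (U): U=BBWR F=OWGR R=GWYY B=RROB L=YBOW
Query: F face = OWGR

Answer: O W G R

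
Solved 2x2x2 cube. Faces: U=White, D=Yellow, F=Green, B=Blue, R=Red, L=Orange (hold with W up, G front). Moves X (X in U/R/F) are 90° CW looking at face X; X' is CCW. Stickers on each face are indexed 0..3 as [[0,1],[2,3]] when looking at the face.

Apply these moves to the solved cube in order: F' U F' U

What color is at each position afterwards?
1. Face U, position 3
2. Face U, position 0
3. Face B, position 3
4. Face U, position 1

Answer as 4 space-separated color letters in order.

After move 1 (F'): F=GGGG U=WWRR R=YRYR D=OOYY L=OWOW
After move 2 (U): U=RWRW F=YRGG R=BBYR B=OWBB L=GGOW
After move 3 (F'): F=RGYG U=RWBY R=OBOR D=GWYY L=GWOR
After move 4 (U): U=BRYW F=OBYG R=OWOR B=GWBB L=RGOR
Query 1: U[3] = W
Query 2: U[0] = B
Query 3: B[3] = B
Query 4: U[1] = R

Answer: W B B R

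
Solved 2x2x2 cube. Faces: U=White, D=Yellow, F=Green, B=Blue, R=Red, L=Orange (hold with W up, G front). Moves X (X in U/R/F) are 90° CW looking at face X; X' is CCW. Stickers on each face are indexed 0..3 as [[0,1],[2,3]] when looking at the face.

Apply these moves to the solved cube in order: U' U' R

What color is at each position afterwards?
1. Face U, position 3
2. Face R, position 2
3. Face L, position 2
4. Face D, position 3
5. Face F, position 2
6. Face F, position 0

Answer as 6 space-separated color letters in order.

Answer: G R O G G B

Derivation:
After move 1 (U'): U=WWWW F=OOGG R=GGRR B=RRBB L=BBOO
After move 2 (U'): U=WWWW F=BBGG R=OORR B=GGBB L=RROO
After move 3 (R): R=RORO U=WBWG F=BYGY D=YBYG B=WGWB
Query 1: U[3] = G
Query 2: R[2] = R
Query 3: L[2] = O
Query 4: D[3] = G
Query 5: F[2] = G
Query 6: F[0] = B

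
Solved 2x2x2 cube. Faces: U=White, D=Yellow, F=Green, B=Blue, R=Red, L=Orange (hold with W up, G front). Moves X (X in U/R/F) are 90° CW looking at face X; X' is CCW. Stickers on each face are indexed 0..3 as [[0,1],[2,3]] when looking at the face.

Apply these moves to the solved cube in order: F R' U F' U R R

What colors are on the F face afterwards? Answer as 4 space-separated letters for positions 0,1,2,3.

Answer: G R R G

Derivation:
After move 1 (F): F=GGGG U=WWOO R=WRWR D=RRYY L=OYOY
After move 2 (R'): R=RRWW U=WBOB F=GWGO D=RGYG B=YBRB
After move 3 (U): U=OWBB F=RRGO R=YBWW B=OYRB L=GWOY
After move 4 (F'): F=RORG U=OWYW R=GBRW D=WYYG L=GBOB
After move 5 (U): U=YOWW F=GBRG R=OYRW B=GBRB L=ROOB
After move 6 (R): R=ROWY U=YBWG F=GYRG D=WRYG B=WBOB
After move 7 (R): R=WRYO U=YYWG F=GRRG D=WOYW B=GBBB
Query: F face = GRRG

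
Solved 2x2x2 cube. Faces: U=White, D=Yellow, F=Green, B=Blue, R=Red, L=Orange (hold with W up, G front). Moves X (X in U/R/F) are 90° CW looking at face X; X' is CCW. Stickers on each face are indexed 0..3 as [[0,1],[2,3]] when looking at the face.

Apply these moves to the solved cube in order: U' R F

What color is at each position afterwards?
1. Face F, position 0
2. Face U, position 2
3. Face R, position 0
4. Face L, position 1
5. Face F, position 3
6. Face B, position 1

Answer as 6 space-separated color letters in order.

After move 1 (U'): U=WWWW F=OOGG R=GGRR B=RRBB L=BBOO
After move 2 (R): R=RGRG U=WOWG F=OYGY D=YBYR B=WRWB
After move 3 (F): F=GOYY U=WOOB R=WGGG D=RRYR L=BYOB
Query 1: F[0] = G
Query 2: U[2] = O
Query 3: R[0] = W
Query 4: L[1] = Y
Query 5: F[3] = Y
Query 6: B[1] = R

Answer: G O W Y Y R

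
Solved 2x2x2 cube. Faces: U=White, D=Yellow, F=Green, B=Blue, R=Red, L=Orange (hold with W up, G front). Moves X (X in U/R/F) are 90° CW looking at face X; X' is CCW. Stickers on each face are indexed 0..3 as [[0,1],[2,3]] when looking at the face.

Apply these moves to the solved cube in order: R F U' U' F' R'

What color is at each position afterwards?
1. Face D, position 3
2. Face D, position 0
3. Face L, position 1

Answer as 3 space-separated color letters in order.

Answer: Y R W

Derivation:
After move 1 (R): R=RRRR U=WGWG F=GYGY D=YBYB B=WBWB
After move 2 (F): F=GGYY U=WGOO R=WRGR D=RRYB L=OYOB
After move 3 (U'): U=GOWO F=OYYY R=GGGR B=WRWB L=WBOB
After move 4 (U'): U=OOGW F=WBYY R=OYGR B=GGWB L=WROB
After move 5 (F'): F=BYWY U=OOOG R=RYRR D=RBYB L=WWOG
After move 6 (R'): R=YRRR U=OWOG F=BOWG D=RYYY B=BGBB
Query 1: D[3] = Y
Query 2: D[0] = R
Query 3: L[1] = W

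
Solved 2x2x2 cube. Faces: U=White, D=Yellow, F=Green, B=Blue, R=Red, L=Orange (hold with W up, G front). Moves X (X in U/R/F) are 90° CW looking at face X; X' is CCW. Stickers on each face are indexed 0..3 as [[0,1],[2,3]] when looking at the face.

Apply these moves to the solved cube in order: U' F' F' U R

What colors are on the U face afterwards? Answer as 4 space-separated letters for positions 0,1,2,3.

Answer: Y G Y O

Derivation:
After move 1 (U'): U=WWWW F=OOGG R=GGRR B=RRBB L=BBOO
After move 2 (F'): F=OGOG U=WWGR R=YGYR D=BOYY L=BWOW
After move 3 (F'): F=GGOO U=WWYY R=OGBR D=WWYY L=BROG
After move 4 (U): U=YWYW F=OGOO R=RRBR B=BRBB L=GGOG
After move 5 (R): R=BRRR U=YGYO F=OWOY D=WBYB B=WRWB
Query: U face = YGYO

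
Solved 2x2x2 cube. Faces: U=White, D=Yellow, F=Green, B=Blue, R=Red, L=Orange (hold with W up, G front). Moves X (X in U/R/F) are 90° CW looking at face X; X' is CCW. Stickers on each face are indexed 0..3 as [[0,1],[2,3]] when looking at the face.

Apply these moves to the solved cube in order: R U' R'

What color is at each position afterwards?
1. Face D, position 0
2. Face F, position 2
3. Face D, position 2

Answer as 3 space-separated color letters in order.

Answer: Y G Y

Derivation:
After move 1 (R): R=RRRR U=WGWG F=GYGY D=YBYB B=WBWB
After move 2 (U'): U=GGWW F=OOGY R=GYRR B=RRWB L=WBOO
After move 3 (R'): R=YRGR U=GWWR F=OGGW D=YOYY B=BRBB
Query 1: D[0] = Y
Query 2: F[2] = G
Query 3: D[2] = Y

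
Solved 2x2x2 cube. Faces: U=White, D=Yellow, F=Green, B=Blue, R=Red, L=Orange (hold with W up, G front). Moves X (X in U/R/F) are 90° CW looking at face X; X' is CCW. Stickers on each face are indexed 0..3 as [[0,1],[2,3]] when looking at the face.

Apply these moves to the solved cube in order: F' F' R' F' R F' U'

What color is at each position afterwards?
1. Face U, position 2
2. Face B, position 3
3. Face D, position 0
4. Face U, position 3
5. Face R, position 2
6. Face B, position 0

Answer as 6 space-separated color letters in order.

Answer: W B B W R W

Derivation:
After move 1 (F'): F=GGGG U=WWRR R=YRYR D=OOYY L=OWOW
After move 2 (F'): F=GGGG U=WWYY R=OROR D=WWYY L=OROR
After move 3 (R'): R=RROO U=WBYB F=GWGY D=WGYG B=YBWB
After move 4 (F'): F=WYGG U=WBRO R=GRWO D=RRYG L=OBOY
After move 5 (R): R=WGOR U=WYRG F=WRGG D=RWYY B=OBBB
After move 6 (F'): F=RGWG U=WYWO R=WGRR D=BYYY L=OGOR
After move 7 (U'): U=YOWW F=OGWG R=RGRR B=WGBB L=OBOR
Query 1: U[2] = W
Query 2: B[3] = B
Query 3: D[0] = B
Query 4: U[3] = W
Query 5: R[2] = R
Query 6: B[0] = W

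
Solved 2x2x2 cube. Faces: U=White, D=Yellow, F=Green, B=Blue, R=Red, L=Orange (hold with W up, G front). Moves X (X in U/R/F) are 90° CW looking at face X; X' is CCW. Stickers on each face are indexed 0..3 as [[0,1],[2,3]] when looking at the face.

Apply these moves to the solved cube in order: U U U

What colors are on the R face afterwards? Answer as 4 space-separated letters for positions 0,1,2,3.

Answer: G G R R

Derivation:
After move 1 (U): U=WWWW F=RRGG R=BBRR B=OOBB L=GGOO
After move 2 (U): U=WWWW F=BBGG R=OORR B=GGBB L=RROO
After move 3 (U): U=WWWW F=OOGG R=GGRR B=RRBB L=BBOO
Query: R face = GGRR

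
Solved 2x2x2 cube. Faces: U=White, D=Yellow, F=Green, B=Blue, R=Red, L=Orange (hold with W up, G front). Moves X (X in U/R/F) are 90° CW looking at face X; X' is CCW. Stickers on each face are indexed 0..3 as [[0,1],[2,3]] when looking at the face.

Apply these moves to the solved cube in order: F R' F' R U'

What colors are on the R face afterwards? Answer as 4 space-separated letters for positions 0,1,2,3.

Answer: W Y W R

Derivation:
After move 1 (F): F=GGGG U=WWOO R=WRWR D=RRYY L=OYOY
After move 2 (R'): R=RRWW U=WBOB F=GWGO D=RGYG B=YBRB
After move 3 (F'): F=WOGG U=WBRW R=GRRW D=YYYG L=OBOO
After move 4 (R): R=RGWR U=WORG F=WYGG D=YRYY B=WBBB
After move 5 (U'): U=OGWR F=OBGG R=WYWR B=RGBB L=WBOO
Query: R face = WYWR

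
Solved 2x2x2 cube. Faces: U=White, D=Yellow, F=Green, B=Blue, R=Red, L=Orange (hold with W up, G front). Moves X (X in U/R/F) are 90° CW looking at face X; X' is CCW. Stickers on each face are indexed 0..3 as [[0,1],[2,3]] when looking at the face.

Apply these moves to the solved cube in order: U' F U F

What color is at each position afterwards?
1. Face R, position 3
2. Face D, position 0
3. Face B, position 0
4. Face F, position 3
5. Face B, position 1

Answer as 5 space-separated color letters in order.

Answer: R W B G Y

Derivation:
After move 1 (U'): U=WWWW F=OOGG R=GGRR B=RRBB L=BBOO
After move 2 (F): F=GOGO U=WWOB R=WGWR D=RGYY L=BYOY
After move 3 (U): U=OWBW F=WGGO R=RRWR B=BYBB L=GOOY
After move 4 (F): F=GWOG U=OWYO R=BRWR D=WRYY L=GROG
Query 1: R[3] = R
Query 2: D[0] = W
Query 3: B[0] = B
Query 4: F[3] = G
Query 5: B[1] = Y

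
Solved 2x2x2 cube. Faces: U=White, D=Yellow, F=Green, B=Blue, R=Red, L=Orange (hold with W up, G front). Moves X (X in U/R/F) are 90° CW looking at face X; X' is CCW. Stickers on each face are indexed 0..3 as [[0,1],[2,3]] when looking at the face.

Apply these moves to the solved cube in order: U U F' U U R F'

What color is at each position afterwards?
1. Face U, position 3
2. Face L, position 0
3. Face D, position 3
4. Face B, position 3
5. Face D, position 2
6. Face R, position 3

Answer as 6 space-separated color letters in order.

Answer: R Y B B Y W

Derivation:
After move 1 (U): U=WWWW F=RRGG R=BBRR B=OOBB L=GGOO
After move 2 (U): U=WWWW F=BBGG R=OORR B=GGBB L=RROO
After move 3 (F'): F=BGBG U=WWOR R=YOYR D=ROYY L=RWOW
After move 4 (U): U=OWRW F=YOBG R=GGYR B=RWBB L=BGOW
After move 5 (U): U=ROWW F=GGBG R=RWYR B=BGBB L=YOOW
After move 6 (R): R=YRRW U=RGWG F=GOBY D=RBYB B=WGOB
After move 7 (F'): F=OYGB U=RGYR R=BRRW D=OWYB L=YGOW
Query 1: U[3] = R
Query 2: L[0] = Y
Query 3: D[3] = B
Query 4: B[3] = B
Query 5: D[2] = Y
Query 6: R[3] = W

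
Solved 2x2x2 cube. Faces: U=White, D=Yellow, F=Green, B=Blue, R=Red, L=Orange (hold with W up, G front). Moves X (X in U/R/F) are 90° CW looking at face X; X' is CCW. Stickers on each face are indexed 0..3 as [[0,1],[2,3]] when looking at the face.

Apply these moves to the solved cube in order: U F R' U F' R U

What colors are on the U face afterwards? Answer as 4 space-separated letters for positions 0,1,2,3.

Answer: Y O G G

Derivation:
After move 1 (U): U=WWWW F=RRGG R=BBRR B=OOBB L=GGOO
After move 2 (F): F=GRGR U=WWOG R=WBWR D=RBYY L=GYOY
After move 3 (R'): R=BRWW U=WBOO F=GWGG D=RRYR B=YOBB
After move 4 (U): U=OWOB F=BRGG R=YOWW B=GYBB L=GWOY
After move 5 (F'): F=RGBG U=OWYW R=RORW D=WYYR L=GBOO
After move 6 (R): R=RRWO U=OGYG F=RYBR D=WBYG B=WYWB
After move 7 (U): U=YOGG F=RRBR R=WYWO B=GBWB L=RYOO
Query: U face = YOGG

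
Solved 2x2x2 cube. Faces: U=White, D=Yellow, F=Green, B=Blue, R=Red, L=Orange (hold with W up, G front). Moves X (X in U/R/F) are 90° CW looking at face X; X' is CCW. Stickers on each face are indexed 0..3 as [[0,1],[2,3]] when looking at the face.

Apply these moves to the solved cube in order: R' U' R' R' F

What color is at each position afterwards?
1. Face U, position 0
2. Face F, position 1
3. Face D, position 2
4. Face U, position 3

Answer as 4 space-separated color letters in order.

After move 1 (R'): R=RRRR U=WBWB F=GWGW D=YGYG B=YBYB
After move 2 (U'): U=BBWW F=OOGW R=GWRR B=RRYB L=YBOO
After move 3 (R'): R=WRGR U=BYWR F=OBGW D=YOYW B=GRGB
After move 4 (R'): R=RRWG U=BGWG F=OYGR D=YBYW B=WROB
After move 5 (F): F=GORY U=BGOB R=WRGG D=WRYW L=YYOB
Query 1: U[0] = B
Query 2: F[1] = O
Query 3: D[2] = Y
Query 4: U[3] = B

Answer: B O Y B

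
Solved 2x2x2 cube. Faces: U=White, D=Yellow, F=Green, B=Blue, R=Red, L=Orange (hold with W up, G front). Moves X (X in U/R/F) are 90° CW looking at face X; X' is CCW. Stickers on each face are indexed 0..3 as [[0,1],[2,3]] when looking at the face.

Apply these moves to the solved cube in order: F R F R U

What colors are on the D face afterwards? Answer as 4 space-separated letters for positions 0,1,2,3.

After move 1 (F): F=GGGG U=WWOO R=WRWR D=RRYY L=OYOY
After move 2 (R): R=WWRR U=WGOG F=GRGY D=RBYB B=OBWB
After move 3 (F): F=GGYR U=WGYY R=OWGR D=RWYB L=OROB
After move 4 (R): R=GORW U=WGYR F=GWYB D=RWYO B=YBGB
After move 5 (U): U=YWRG F=GOYB R=YBRW B=ORGB L=GWOB
Query: D face = RWYO

Answer: R W Y O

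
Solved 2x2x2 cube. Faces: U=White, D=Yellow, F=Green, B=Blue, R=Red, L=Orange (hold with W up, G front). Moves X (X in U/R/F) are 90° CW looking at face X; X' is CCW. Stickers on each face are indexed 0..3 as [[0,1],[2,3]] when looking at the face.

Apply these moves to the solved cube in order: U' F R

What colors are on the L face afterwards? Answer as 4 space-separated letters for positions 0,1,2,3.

After move 1 (U'): U=WWWW F=OOGG R=GGRR B=RRBB L=BBOO
After move 2 (F): F=GOGO U=WWOB R=WGWR D=RGYY L=BYOY
After move 3 (R): R=WWRG U=WOOO F=GGGY D=RBYR B=BRWB
Query: L face = BYOY

Answer: B Y O Y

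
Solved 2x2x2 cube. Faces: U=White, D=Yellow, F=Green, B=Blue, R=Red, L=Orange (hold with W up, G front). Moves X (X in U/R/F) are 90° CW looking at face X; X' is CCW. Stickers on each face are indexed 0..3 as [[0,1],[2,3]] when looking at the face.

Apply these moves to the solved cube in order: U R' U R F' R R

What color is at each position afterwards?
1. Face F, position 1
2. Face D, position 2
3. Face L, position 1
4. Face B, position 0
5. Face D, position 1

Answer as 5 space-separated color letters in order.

Answer: W Y W G R

Derivation:
After move 1 (U): U=WWWW F=RRGG R=BBRR B=OOBB L=GGOO
After move 2 (R'): R=BRBR U=WBWO F=RWGW D=YRYG B=YOYB
After move 3 (U): U=WWOB F=BRGW R=YOBR B=GGYB L=RWOO
After move 4 (R): R=BYRO U=WROW F=BRGG D=YYYG B=BGWB
After move 5 (F'): F=RGBG U=WRBR R=YYYO D=WOYG L=RWOO
After move 6 (R): R=YYOY U=WGBG F=ROBG D=WWYB B=RGRB
After move 7 (R): R=OYYY U=WOBG F=RWBB D=WRYR B=GGGB
Query 1: F[1] = W
Query 2: D[2] = Y
Query 3: L[1] = W
Query 4: B[0] = G
Query 5: D[1] = R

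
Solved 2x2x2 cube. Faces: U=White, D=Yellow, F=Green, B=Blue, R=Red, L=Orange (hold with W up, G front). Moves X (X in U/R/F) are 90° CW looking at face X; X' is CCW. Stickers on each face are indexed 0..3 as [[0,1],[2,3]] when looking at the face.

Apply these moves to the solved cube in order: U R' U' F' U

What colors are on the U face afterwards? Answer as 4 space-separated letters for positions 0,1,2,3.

After move 1 (U): U=WWWW F=RRGG R=BBRR B=OOBB L=GGOO
After move 2 (R'): R=BRBR U=WBWO F=RWGW D=YRYG B=YOYB
After move 3 (U'): U=BOWW F=GGGW R=RWBR B=BRYB L=YOOO
After move 4 (F'): F=GWGG U=BORB R=RWYR D=OOYG L=YWOW
After move 5 (U): U=RBBO F=RWGG R=BRYR B=YWYB L=GWOW
Query: U face = RBBO

Answer: R B B O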